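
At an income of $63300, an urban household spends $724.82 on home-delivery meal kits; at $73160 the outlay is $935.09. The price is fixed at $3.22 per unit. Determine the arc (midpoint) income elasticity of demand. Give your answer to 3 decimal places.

1.753

With a constant price, Q₁ = 724.82/3.22 = 225.099 and Q₂ = 935.09/3.22 = 290.401 (equivalently, work directly with expenditure since P cancels).
Midpoint %ΔQ = (935.09 − 724.82)/829.96 = 0.25335; midpoint %ΔI = (73160 − 63300)/68230 = 0.14451.
η = 0.25335 / 0.14451 = 1.753.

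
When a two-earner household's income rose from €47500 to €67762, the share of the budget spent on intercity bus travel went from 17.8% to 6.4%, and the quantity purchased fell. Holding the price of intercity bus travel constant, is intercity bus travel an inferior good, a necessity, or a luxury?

Quantity demanded falls as income rises, so η < 0.

inferior good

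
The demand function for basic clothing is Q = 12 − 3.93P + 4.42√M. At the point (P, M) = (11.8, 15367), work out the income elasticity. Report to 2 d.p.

At P = 11.8, M = 15367: Q = 513.546.
Holding P constant, ∂Q/∂M = 4.42/(2√M) = 0.0178278.
η_M = (∂Q/∂M)·(M/Q) = 0.0178278 × (15367/513.546) = 0.53.

0.53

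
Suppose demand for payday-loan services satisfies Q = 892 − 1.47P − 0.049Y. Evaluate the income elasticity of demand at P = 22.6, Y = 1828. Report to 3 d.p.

At P = 22.6, Y = 1828: Q = 769.206.
Holding P constant, ∂Q/∂Y = −0.049.
η_Y = (∂Q/∂Y)·(Y/Q) = -0.049 × (1828/769.206) = -0.116.

-0.116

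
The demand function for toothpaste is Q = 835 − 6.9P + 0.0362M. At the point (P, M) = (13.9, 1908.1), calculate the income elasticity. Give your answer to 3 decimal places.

0.085

At P = 13.9, M = 1908.1: Q = 808.163.
Holding P constant, ∂Q/∂M = 0.0362.
η_M = (∂Q/∂M)·(M/Q) = 0.0362 × (1908.1/808.163) = 0.085.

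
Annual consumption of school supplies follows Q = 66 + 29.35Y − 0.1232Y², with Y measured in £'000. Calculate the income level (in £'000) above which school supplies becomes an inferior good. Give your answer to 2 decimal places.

119.12

dQ/dY = 29.35 − 0.2464Y.
The good is inferior where dQ/dY < 0. Setting dQ/dY = 0 gives Y = 29.35 / 0.2464 = 119.12.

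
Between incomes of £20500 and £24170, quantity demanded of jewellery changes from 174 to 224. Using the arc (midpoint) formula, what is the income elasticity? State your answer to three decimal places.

1.529

ΔQ = 224 − 174 = 50; midpoint Q̄ = (174 + 224)/2 = 199.
ΔI = 24170 − 20500 = 3670; midpoint Ī = (20500 + 24170)/2 = 22335.
η = (ΔQ/Q̄) ÷ (ΔI/Ī) = (50/199) ÷ (3670/22335) = 1.529.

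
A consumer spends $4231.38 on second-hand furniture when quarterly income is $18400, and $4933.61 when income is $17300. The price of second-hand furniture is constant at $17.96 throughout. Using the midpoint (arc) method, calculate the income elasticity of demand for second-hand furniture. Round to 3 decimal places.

With a constant price, Q₁ = 4231.38/17.96 = 235.600 and Q₂ = 4933.61/17.96 = 274.700 (equivalently, work directly with expenditure since P cancels).
Midpoint %ΔQ = (4933.61 − 4231.38)/4582.50 = 0.15324; midpoint %ΔI = (17300 − 18400)/17850 = -0.06162.
η = 0.15324 / -0.06162 = -2.487.

-2.487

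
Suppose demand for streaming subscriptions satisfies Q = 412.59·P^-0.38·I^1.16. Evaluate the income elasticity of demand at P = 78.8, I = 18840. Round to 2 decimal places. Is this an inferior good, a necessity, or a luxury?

1.16 (luxury)

For a multiplicative demand Q = A·P^α·I^β, the income elasticity is β everywhere.
Here β = 1.16, so η = 1.16.
Since η > 1, this is a luxury.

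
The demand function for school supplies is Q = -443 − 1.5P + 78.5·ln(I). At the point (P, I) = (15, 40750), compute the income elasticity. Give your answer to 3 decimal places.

At P = 15, I = 40750: Q = 367.794.
Holding P constant, ∂Q/∂I = 78.5/I = 0.00192638.
η_I = (∂Q/∂I)·(I/Q) = 0.00192638 × (40750/367.794) = 0.213.

0.213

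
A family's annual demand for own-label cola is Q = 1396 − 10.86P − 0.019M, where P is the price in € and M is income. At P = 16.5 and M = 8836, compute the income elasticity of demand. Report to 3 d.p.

-0.160

At P = 16.5, M = 8836: Q = 1048.926.
Holding P constant, ∂Q/∂M = −0.019.
η_M = (∂Q/∂M)·(M/Q) = -0.019 × (8836/1048.926) = -0.160.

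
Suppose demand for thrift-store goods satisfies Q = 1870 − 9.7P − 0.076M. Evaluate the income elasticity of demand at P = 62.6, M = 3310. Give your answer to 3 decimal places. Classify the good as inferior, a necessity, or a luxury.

At P = 62.6, M = 3310: Q = 1011.220.
Holding P constant, ∂Q/∂M = −0.076.
η_M = (∂Q/∂M)·(M/Q) = -0.076 × (3310/1011.220) = -0.249.
Since η < 0, this is an inferior good.

-0.249 (inferior good)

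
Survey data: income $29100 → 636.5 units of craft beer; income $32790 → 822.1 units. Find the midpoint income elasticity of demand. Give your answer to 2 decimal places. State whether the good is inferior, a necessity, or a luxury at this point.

ΔQ = 822.1 − 636.5 = 185.6; midpoint Q̄ = (636.5 + 822.1)/2 = 729.3.
ΔI = 32790 − 29100 = 3690; midpoint Ī = (29100 + 32790)/2 = 30945.
η = (ΔQ/Q̄) ÷ (ΔI/Ī) = (185.6/729.3) ÷ (3690/30945) = 2.13.
η > 1 ⇒ luxury.

2.13 (luxury)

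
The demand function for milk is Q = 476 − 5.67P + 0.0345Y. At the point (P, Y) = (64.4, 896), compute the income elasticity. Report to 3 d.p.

0.218

At P = 64.4, Y = 896: Q = 141.764.
Holding P constant, ∂Q/∂Y = 0.0345.
η_Y = (∂Q/∂Y)·(Y/Q) = 0.0345 × (896/141.764) = 0.218.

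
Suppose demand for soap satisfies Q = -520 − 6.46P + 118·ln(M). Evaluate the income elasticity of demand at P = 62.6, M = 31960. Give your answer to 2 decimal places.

At P = 62.6, M = 31960: Q = 299.528.
Holding P constant, ∂Q/∂M = 118/M = 0.00369212.
η_M = (∂Q/∂M)·(M/Q) = 0.00369212 × (31960/299.528) = 0.39.

0.39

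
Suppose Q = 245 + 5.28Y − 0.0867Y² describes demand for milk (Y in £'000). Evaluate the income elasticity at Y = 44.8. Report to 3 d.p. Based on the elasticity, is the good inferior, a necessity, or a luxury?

-0.362 (inferior good)

At Y = 44.8: Q = 307.5336.
dQ/dY = 5.28 − 0.1734Y = -2.48832.
η = (dQ/dY)·(Y/Q) = -2.48832 × (44.8/307.5336) = -0.362.
η < 0 ⇒ inferior good.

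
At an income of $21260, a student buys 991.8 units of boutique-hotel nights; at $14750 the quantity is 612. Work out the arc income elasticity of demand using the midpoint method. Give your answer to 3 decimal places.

1.310

ΔQ = 612 − 991.8 = -379.8; midpoint Q̄ = (991.8 + 612)/2 = 801.9.
ΔI = 14750 − 21260 = -6510; midpoint Ī = (21260 + 14750)/2 = 18005.
η = (ΔQ/Q̄) ÷ (ΔI/Ī) = (-379.8/801.9) ÷ (-6510/18005) = 1.310.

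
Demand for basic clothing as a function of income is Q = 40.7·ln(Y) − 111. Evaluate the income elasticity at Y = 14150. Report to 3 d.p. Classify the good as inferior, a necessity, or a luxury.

0.146 (necessity)

At Y = 14150: Q = 277.989.
dQ/dY = 40.7/Y = 0.00287633 at this income.
η = (dQ/dY)·(Y/Q) = 0.00287633 × (14150/277.989) = 0.146.
Since 0 < η < 1, the good is a necessity.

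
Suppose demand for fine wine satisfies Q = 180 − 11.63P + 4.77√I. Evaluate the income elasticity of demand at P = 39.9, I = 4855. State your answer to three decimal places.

3.439

At P = 39.9, I = 4855: Q = 48.326.
Holding P constant, ∂Q/∂I = 4.77/(2√I) = 0.034229.
η_I = (∂Q/∂I)·(I/Q) = 0.034229 × (4855/48.326) = 3.439.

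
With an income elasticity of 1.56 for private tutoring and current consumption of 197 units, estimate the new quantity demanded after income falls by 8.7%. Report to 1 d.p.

170.3

%ΔQ ≈ η × %ΔI = 1.56 × (-8.7%) = -13.572%.
New Q ≈ 197 × (1 − 0.13572) = 170.3.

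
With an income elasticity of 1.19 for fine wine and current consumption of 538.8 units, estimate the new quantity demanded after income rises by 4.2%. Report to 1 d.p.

%ΔQ ≈ η × %ΔI = 1.19 × 4.2% = 4.998%.
New Q ≈ 538.8 × (1 + 0.04998) = 565.7.

565.7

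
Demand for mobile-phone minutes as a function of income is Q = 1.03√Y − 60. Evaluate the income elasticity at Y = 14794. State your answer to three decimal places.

0.960

At Y = 14794: Q = 65.280.
dQ/dY = 1.03/(2√Y) = 0.00423413 at this income.
η = (dQ/dY)·(Y/Q) = 0.00423413 × (14794/65.280) = 0.960.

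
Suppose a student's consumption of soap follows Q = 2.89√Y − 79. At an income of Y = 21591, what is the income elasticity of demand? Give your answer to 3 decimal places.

At Y = 21591: Q = 345.653.
dQ/dY = 2.89/(2√Y) = 0.00983403 at this income.
η = (dQ/dY)·(Y/Q) = 0.00983403 × (21591/345.653) = 0.614.

0.614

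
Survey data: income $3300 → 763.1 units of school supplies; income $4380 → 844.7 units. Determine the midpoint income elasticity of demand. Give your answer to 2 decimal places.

0.36

ΔQ = 844.7 − 763.1 = 81.6; midpoint Q̄ = (763.1 + 844.7)/2 = 803.9.
ΔI = 4380 − 3300 = 1080; midpoint Ī = (3300 + 4380)/2 = 3840.
η = (ΔQ/Q̄) ÷ (ΔI/Ī) = (81.6/803.9) ÷ (1080/3840) = 0.36.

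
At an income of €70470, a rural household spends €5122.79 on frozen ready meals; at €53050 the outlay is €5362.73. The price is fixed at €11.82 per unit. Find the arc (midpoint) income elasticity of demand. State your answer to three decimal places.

With a constant price, Q₁ = 5122.79/11.82 = 433.400 and Q₂ = 5362.73/11.82 = 453.700 (equivalently, work directly with expenditure since P cancels).
Midpoint %ΔQ = (5362.73 − 5122.79)/5242.76 = 0.04577; midpoint %ΔI = (53050 − 70470)/61760 = -0.28206.
η = 0.04577 / -0.28206 = -0.162.

-0.162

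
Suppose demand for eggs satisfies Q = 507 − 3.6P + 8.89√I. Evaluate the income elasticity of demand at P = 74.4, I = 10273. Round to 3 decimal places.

At P = 74.4, I = 10273: Q = 1140.213.
Holding P constant, ∂Q/∂I = 8.89/(2√I) = 0.0438554.
η_I = (∂Q/∂I)·(I/Q) = 0.0438554 × (10273/1140.213) = 0.395.

0.395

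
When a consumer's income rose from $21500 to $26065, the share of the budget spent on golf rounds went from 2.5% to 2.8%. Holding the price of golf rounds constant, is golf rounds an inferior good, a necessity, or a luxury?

luxury

The budget share rises as income rises, so η > 1.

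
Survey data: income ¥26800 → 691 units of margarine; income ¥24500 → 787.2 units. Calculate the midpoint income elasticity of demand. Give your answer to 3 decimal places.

ΔQ = 787.2 − 691 = 96.2; midpoint Q̄ = (691 + 787.2)/2 = 739.1.
ΔI = 24500 − 26800 = -2300; midpoint Ī = (26800 + 24500)/2 = 25650.
η = (ΔQ/Q̄) ÷ (ΔI/Ī) = (96.2/739.1) ÷ (-2300/25650) = -1.452.

-1.452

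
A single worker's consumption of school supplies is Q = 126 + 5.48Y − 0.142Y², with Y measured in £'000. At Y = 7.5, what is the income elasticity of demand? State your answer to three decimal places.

At Y = 7.5: Q = 159.1125.
dQ/dY = 5.48 − 0.284Y = 3.35000.
η = (dQ/dY)·(Y/Q) = 3.35000 × (7.5/159.1125) = 0.158.

0.158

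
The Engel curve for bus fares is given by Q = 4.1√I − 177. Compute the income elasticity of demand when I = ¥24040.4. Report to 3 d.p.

0.693

At I = 24040.4: Q = 458.704.
dQ/dI = 4.1/(2√I) = 0.0132216 at this income.
η = (dQ/dI)·(I/Q) = 0.0132216 × (24040.4/458.704) = 0.693.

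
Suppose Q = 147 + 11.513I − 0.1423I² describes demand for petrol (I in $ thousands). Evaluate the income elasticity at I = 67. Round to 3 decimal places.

-1.811

At I = 67: Q = 279.5863.
dQ/dI = 11.513 − 0.2846I = -7.55520.
η = (dQ/dI)·(I/Q) = -7.55520 × (67/279.5863) = -1.811.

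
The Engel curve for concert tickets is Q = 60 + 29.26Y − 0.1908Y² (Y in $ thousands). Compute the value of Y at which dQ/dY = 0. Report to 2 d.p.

dQ/dY = 29.26 − 0.3816Y.
The good is inferior where dQ/dY < 0. Setting dQ/dY = 0 gives Y = 29.26 / 0.3816 = 76.68.

76.68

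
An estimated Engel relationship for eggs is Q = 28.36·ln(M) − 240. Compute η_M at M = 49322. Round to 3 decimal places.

0.427

At M = 49322: Q = 66.462.
dQ/dM = 28.36/M = 0.000574997 at this income.
η = (dQ/dM)·(M/Q) = 0.000574997 × (49322/66.462) = 0.427.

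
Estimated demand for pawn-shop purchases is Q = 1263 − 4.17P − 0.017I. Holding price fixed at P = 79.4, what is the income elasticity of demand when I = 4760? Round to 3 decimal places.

-0.095

At P = 79.4, I = 4760: Q = 850.982.
Holding P constant, ∂Q/∂I = −0.017.
η_I = (∂Q/∂I)·(I/Q) = -0.017 × (4760/850.982) = -0.095.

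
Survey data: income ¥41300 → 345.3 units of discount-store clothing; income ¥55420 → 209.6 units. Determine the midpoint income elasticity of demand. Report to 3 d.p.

-1.675

ΔQ = 209.6 − 345.3 = -135.7; midpoint Q̄ = (345.3 + 209.6)/2 = 277.45.
ΔI = 55420 − 41300 = 14120; midpoint Ī = (41300 + 55420)/2 = 48360.
η = (ΔQ/Q̄) ÷ (ΔI/Ī) = (-135.7/277.45) ÷ (14120/48360) = -1.675.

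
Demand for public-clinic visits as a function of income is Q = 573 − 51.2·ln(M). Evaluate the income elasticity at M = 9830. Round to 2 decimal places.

At M = 9830: Q = 102.308.
dQ/dM = -51.2/M = -0.00520855 at this income.
η = (dQ/dM)·(M/Q) = -0.00520855 × (9830/102.308) = -0.50.

-0.50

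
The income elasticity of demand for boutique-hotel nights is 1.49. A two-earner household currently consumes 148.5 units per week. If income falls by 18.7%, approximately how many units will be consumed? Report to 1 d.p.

%ΔQ ≈ η × %ΔI = 1.49 × (-18.7%) = -27.863%.
New Q ≈ 148.5 × (1 − 0.27863) = 107.1.

107.1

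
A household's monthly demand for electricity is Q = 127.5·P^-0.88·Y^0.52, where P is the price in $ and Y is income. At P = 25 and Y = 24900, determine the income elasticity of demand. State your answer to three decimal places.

For a multiplicative demand Q = A·P^α·Y^β, the income elasticity is β everywhere.
Here β = 0.52, so η = 0.520.

0.520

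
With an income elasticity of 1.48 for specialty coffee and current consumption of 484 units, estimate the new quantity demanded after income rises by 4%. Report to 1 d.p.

%ΔQ ≈ η × %ΔI = 1.48 × 4% = 5.92%.
New Q ≈ 484 × (1 + 0.0592) = 512.7.

512.7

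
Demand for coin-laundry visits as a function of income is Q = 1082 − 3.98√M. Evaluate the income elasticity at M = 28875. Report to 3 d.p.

-0.834

At M = 28875: Q = 405.693.
dQ/dM = -3.98/(2√M) = -0.0117109 at this income.
η = (dQ/dM)·(M/Q) = -0.0117109 × (28875/405.693) = -0.834.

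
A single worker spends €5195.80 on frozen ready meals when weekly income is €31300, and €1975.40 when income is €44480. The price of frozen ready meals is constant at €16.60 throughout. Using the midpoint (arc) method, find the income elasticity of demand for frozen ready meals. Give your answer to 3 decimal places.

-2.582

With a constant price, Q₁ = 5195.80/16.60 = 313.000 and Q₂ = 1975.40/16.60 = 119.000 (equivalently, work directly with expenditure since P cancels).
Midpoint %ΔQ = (1975.40 − 5195.80)/3585.60 = -0.89815; midpoint %ΔI = (44480 − 31300)/37890 = 0.34785.
η = -0.89815 / 0.34785 = -2.582.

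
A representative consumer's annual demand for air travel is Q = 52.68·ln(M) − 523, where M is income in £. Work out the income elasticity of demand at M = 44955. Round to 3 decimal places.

At M = 44955: Q = 41.383.
dQ/dM = 52.68/M = 0.00117184 at this income.
η = (dQ/dM)·(M/Q) = 0.00117184 × (44955/41.383) = 1.273.

1.273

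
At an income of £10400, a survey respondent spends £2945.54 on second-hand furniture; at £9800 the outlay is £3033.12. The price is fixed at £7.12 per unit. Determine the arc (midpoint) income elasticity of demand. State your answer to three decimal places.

With a constant price, Q₁ = 2945.54/7.12 = 413.699 and Q₂ = 3033.12/7.12 = 426.000 (equivalently, work directly with expenditure since P cancels).
Midpoint %ΔQ = (3033.12 − 2945.54)/2989.33 = 0.02930; midpoint %ΔI = (9800 − 10400)/10100 = -0.05941.
η = 0.02930 / -0.05941 = -0.493.

-0.493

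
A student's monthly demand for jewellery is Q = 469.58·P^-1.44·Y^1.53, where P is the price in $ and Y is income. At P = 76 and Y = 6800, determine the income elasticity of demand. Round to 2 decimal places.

1.53

For a multiplicative demand Q = A·P^α·Y^β, the income elasticity is β everywhere.
Here β = 1.53, so η = 1.53.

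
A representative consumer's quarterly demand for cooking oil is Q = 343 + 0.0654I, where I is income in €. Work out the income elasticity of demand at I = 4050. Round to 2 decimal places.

0.44

At I = 4050: Q = 607.870.
dQ/dI = 0.0654.
η = (dQ/dI)·(I/Q) = 0.0654 × (4050/607.870) = 0.44.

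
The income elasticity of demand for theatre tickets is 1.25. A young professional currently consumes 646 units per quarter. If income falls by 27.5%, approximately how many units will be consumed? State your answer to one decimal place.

423.9

%ΔQ ≈ η × %ΔI = 1.25 × (-27.5%) = -34.375%.
New Q ≈ 646 × (1 − 0.34375) = 423.9.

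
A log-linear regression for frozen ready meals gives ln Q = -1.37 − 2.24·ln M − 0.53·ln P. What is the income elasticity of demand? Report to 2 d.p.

In a log-linear demand, the coefficient on ln M is the income elasticity.
So η = -2.24.

-2.24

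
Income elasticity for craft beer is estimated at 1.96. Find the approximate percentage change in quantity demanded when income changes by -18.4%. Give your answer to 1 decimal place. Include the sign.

%ΔQ ≈ η × %ΔI = 1.96 × (-18.4%) = -36.1%.

-36.1%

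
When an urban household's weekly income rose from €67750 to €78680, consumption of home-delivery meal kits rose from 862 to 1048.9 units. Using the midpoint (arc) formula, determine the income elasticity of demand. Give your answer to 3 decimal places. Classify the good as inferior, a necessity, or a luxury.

1.310 (luxury)

ΔQ = 1048.9 − 862 = 186.9; midpoint Q̄ = (862 + 1048.9)/2 = 955.45.
ΔI = 78680 − 67750 = 10930; midpoint Ī = (67750 + 78680)/2 = 73215.
η = (ΔQ/Q̄) ÷ (ΔI/Ī) = (186.9/955.45) ÷ (10930/73215) = 1.310.
η > 1 ⇒ luxury.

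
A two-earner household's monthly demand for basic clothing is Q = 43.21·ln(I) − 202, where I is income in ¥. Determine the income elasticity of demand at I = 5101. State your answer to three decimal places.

At I = 5101: Q = 166.892.
dQ/dI = 43.21/I = 0.00847089 at this income.
η = (dQ/dI)·(I/Q) = 0.00847089 × (5101/166.892) = 0.259.

0.259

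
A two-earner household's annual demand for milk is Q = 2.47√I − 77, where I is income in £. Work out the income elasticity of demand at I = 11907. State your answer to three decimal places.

0.700

At I = 11907: Q = 192.524.
dQ/dI = 2.47/(2√I) = 0.0113179 at this income.
η = (dQ/dI)·(I/Q) = 0.0113179 × (11907/192.524) = 0.700.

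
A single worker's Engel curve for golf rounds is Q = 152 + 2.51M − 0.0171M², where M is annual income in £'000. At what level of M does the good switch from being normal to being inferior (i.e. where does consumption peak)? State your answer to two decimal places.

73.39

dQ/dM = 2.51 − 0.0342M.
The good is inferior where dQ/dM < 0. Setting dQ/dM = 0 gives M = 2.51 / 0.0342 = 73.39.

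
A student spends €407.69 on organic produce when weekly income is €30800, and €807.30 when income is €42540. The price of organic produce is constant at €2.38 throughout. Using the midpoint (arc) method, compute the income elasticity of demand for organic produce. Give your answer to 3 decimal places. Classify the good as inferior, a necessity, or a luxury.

2.055 (luxury)

With a constant price, Q₁ = 407.69/2.38 = 171.298 and Q₂ = 807.30/2.38 = 339.202 (equivalently, work directly with expenditure since P cancels).
Midpoint %ΔQ = (807.30 − 407.69)/607.50 = 0.65780; midpoint %ΔI = (42540 − 30800)/36670 = 0.32015.
η = 0.65780 / 0.32015 = 2.055.
η > 1 ⇒ luxury.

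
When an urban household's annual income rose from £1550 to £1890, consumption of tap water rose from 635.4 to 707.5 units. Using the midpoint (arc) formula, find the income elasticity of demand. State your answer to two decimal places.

ΔQ = 707.5 − 635.4 = 72.1; midpoint Q̄ = (635.4 + 707.5)/2 = 671.45.
ΔI = 1890 − 1550 = 340; midpoint Ī = (1550 + 1890)/2 = 1720.
η = (ΔQ/Q̄) ÷ (ΔI/Ī) = (72.1/671.45) ÷ (340/1720) = 0.54.

0.54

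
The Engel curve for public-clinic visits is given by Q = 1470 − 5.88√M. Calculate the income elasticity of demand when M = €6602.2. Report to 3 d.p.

At M = 6602.2: Q = 992.227.
dQ/dM = -5.88/(2√M) = -0.0361829 at this income.
η = (dQ/dM)·(M/Q) = -0.0361829 × (6602.2/992.227) = -0.241.

-0.241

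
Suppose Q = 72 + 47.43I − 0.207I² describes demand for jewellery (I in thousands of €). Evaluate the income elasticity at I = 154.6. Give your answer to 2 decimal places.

At I = 154.6: Q = 2457.1379.
dQ/dI = 47.43 − 0.414I = -16.57440.
η = (dQ/dI)·(I/Q) = -16.57440 × (154.6/2457.1379) = -1.04.

-1.04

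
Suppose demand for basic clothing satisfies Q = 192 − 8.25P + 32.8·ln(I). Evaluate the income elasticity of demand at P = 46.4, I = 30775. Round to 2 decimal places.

0.22

At P = 46.4, I = 30775: Q = 148.170.
Holding P constant, ∂Q/∂I = 32.8/I = 0.0010658.
η_I = (∂Q/∂I)·(I/Q) = 0.0010658 × (30775/148.170) = 0.22.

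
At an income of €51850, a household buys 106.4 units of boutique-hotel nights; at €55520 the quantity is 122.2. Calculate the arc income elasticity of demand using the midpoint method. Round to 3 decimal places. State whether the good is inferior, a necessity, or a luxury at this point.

2.022 (luxury)

ΔQ = 122.2 − 106.4 = 15.8; midpoint Q̄ = (106.4 + 122.2)/2 = 114.3.
ΔI = 55520 − 51850 = 3670; midpoint Ī = (51850 + 55520)/2 = 53685.
η = (ΔQ/Q̄) ÷ (ΔI/Ī) = (15.8/114.3) ÷ (3670/53685) = 2.022.
η > 1 ⇒ luxury.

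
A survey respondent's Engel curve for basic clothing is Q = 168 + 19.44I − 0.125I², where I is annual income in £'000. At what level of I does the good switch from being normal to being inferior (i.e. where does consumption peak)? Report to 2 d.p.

77.76

dQ/dI = 19.44 − 0.25I.
The good is inferior where dQ/dI < 0. Setting dQ/dI = 0 gives I = 19.44 / 0.25 = 77.76.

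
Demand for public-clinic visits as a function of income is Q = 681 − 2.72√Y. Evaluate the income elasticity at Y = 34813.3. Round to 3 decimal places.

-1.463

At Y = 34813.3: Q = 173.494.
dQ/dY = -2.72/(2√Y) = -0.00728897 at this income.
η = (dQ/dY)·(Y/Q) = -0.00728897 × (34813.3/173.494) = -1.463.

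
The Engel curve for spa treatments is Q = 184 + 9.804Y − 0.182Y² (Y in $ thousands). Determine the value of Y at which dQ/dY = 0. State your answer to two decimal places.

26.93

dQ/dY = 9.804 − 0.364Y.
The good is inferior where dQ/dY < 0. Setting dQ/dY = 0 gives Y = 9.804 / 0.364 = 26.93.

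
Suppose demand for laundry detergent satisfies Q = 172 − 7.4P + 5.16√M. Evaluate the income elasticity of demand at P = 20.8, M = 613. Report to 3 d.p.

0.438

At P = 20.8, M = 613: Q = 145.836.
Holding P constant, ∂Q/∂M = 5.16/(2√M) = 0.104205.
η_M = (∂Q/∂M)·(M/Q) = 0.104205 × (613/145.836) = 0.438.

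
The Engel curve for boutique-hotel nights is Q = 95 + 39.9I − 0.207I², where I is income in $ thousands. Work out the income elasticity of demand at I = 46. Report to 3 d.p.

At I = 46: Q = 1492.3880.
dQ/dI = 39.9 − 0.414I = 20.85600.
η = (dQ/dI)·(I/Q) = 20.85600 × (46/1492.3880) = 0.643.

0.643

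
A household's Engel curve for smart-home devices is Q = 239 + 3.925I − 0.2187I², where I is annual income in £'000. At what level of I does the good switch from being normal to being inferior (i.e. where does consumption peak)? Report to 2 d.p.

8.97

dQ/dI = 3.925 − 0.4374I.
The good is inferior where dQ/dI < 0. Setting dQ/dI = 0 gives I = 3.925 / 0.4374 = 8.97.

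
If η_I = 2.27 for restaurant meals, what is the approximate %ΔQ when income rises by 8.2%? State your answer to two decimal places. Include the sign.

18.61%

%ΔQ ≈ η × %ΔI = 2.27 × 8.2% = 18.61%.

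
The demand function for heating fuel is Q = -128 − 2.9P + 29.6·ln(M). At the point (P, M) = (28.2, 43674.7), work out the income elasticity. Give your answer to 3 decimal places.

0.278

At P = 28.2, M = 43674.7: Q = 106.482.
Holding P constant, ∂Q/∂M = 29.6/M = 0.000677738.
η_M = (∂Q/∂M)·(M/Q) = 0.000677738 × (43674.7/106.482) = 0.278.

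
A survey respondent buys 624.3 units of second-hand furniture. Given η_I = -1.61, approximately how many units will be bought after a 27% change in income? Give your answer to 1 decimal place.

%ΔQ ≈ η × %ΔI = -1.61 × 27% = -43.47%.
New Q ≈ 624.3 × (1 − 0.4347) = 352.9.

352.9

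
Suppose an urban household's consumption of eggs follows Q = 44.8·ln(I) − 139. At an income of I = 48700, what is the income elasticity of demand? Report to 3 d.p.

At I = 48700: Q = 344.546.
dQ/dI = 44.8/I = 0.000919918 at this income.
η = (dQ/dI)·(I/Q) = 0.000919918 × (48700/344.546) = 0.130.

0.130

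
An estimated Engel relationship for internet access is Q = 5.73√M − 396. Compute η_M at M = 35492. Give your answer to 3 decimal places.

At M = 35492: Q = 683.493.
dQ/dM = 5.73/(2√M) = 0.0152076 at this income.
η = (dQ/dM)·(M/Q) = 0.0152076 × (35492/683.493) = 0.790.

0.790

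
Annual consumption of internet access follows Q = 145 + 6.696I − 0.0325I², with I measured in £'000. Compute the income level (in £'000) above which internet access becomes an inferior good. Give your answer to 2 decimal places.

103.02

dQ/dI = 6.696 − 0.065I.
The good is inferior where dQ/dI < 0. Setting dQ/dI = 0 gives I = 6.696 / 0.065 = 103.02.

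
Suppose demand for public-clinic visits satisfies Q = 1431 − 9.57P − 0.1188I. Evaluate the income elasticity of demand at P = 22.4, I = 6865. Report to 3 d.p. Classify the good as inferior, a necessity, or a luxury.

-2.033 (inferior good)

At P = 22.4, I = 6865: Q = 401.070.
Holding P constant, ∂Q/∂I = −0.1188.
η_I = (∂Q/∂I)·(I/Q) = -0.1188 × (6865/401.070) = -2.033.
Since η < 0, this is an inferior good.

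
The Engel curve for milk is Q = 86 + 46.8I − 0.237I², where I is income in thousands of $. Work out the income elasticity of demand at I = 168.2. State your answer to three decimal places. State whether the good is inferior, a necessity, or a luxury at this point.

-4.421 (inferior good)

At I = 168.2: Q = 1252.7361.
dQ/dI = 46.8 − 0.474I = -32.92680.
η = (dQ/dI)·(I/Q) = -32.92680 × (168.2/1252.7361) = -4.421.
η < 0 ⇒ inferior good.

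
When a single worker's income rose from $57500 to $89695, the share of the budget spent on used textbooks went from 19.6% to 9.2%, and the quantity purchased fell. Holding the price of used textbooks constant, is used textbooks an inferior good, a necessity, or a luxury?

Quantity demanded falls as income rises, so η < 0.

inferior good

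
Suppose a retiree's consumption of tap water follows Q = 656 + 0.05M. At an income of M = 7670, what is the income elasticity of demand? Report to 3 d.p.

At M = 7670: Q = 1039.500.
dQ/dM = 0.05.
η = (dQ/dM)·(M/Q) = 0.05 × (7670/1039.500) = 0.369.

0.369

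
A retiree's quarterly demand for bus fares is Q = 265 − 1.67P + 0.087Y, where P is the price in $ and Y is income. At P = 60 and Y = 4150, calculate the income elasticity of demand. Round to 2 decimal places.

At P = 60, Y = 4150: Q = 525.850.
Holding P constant, ∂Q/∂Y = 0.087.
η_Y = (∂Q/∂Y)·(Y/Q) = 0.087 × (4150/525.850) = 0.69.

0.69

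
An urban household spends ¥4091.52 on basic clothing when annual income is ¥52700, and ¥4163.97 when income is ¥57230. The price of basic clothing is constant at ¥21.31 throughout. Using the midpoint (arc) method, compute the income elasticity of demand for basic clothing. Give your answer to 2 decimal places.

With a constant price, Q₁ = 4091.52/21.31 = 192.000 and Q₂ = 4163.97/21.31 = 195.400 (equivalently, work directly with expenditure since P cancels).
Midpoint %ΔQ = (4163.97 − 4091.52)/4127.75 = 0.01755; midpoint %ΔI = (57230 − 52700)/54965 = 0.08242.
η = 0.01755 / 0.08242 = 0.21.

0.21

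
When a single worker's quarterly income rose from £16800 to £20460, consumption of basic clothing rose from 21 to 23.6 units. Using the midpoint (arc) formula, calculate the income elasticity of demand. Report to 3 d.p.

ΔQ = 23.6 − 21 = 2.6; midpoint Q̄ = (21 + 23.6)/2 = 22.3.
ΔI = 20460 − 16800 = 3660; midpoint Ī = (16800 + 20460)/2 = 18630.
η = (ΔQ/Q̄) ÷ (ΔI/Ī) = (2.6/22.3) ÷ (3660/18630) = 0.593.

0.593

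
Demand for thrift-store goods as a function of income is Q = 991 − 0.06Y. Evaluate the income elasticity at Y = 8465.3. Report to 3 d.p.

-1.051

At Y = 8465.3: Q = 483.082.
dQ/dY = −0.06.
η = (dQ/dY)·(Y/Q) = -0.06 × (8465.3/483.082) = -1.051.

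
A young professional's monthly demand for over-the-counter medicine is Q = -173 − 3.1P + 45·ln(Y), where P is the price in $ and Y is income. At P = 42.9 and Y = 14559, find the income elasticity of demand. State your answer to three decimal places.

0.359

At P = 42.9, Y = 14559: Q = 125.378.
Holding P constant, ∂Q/∂Y = 45/Y = 0.00309087.
η_Y = (∂Q/∂Y)·(Y/Q) = 0.00309087 × (14559/125.378) = 0.359.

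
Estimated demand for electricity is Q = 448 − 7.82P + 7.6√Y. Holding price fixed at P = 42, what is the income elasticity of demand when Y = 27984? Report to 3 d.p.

0.457

At P = 42, Y = 27984: Q = 1390.920.
Holding P constant, ∂Q/∂Y = 7.6/(2√Y) = 0.0227158.
η_Y = (∂Q/∂Y)·(Y/Q) = 0.0227158 × (27984/1390.920) = 0.457.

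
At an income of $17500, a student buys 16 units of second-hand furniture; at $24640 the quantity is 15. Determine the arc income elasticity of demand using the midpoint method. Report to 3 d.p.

-0.190

ΔQ = 15 − 16 = -1; midpoint Q̄ = (16 + 15)/2 = 15.5.
ΔI = 24640 − 17500 = 7140; midpoint Ī = (17500 + 24640)/2 = 21070.
η = (ΔQ/Q̄) ÷ (ΔI/Ī) = (-1/15.5) ÷ (7140/21070) = -0.190.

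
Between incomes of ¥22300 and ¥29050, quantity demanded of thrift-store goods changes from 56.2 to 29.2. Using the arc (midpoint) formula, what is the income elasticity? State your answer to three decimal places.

ΔQ = 29.2 − 56.2 = -27; midpoint Q̄ = (56.2 + 29.2)/2 = 42.7.
ΔI = 29050 − 22300 = 6750; midpoint Ī = (22300 + 29050)/2 = 25675.
η = (ΔQ/Q̄) ÷ (ΔI/Ī) = (-27/42.7) ÷ (6750/25675) = -2.405.

-2.405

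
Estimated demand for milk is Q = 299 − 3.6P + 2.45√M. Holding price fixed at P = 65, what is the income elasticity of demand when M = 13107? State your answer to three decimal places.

0.406

At P = 65, M = 13107: Q = 345.490.
Holding P constant, ∂Q/∂M = 2.45/(2√M) = 0.0107.
η_M = (∂Q/∂M)·(M/Q) = 0.0107 × (13107/345.490) = 0.406.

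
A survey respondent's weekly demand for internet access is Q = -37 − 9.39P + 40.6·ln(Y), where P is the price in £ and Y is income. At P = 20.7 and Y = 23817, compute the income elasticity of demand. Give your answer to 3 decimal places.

0.228

At P = 20.7, Y = 23817: Q = 177.800.
Holding P constant, ∂Q/∂Y = 40.6/Y = 0.00170466.
η_Y = (∂Q/∂Y)·(Y/Q) = 0.00170466 × (23817/177.800) = 0.228.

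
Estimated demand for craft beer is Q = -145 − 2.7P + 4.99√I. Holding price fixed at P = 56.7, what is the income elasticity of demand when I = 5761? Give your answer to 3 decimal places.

2.348

At P = 56.7, I = 5761: Q = 80.657.
Holding P constant, ∂Q/∂I = 4.99/(2√I) = 0.0328717.
η_I = (∂Q/∂I)·(I/Q) = 0.0328717 × (5761/80.657) = 2.348.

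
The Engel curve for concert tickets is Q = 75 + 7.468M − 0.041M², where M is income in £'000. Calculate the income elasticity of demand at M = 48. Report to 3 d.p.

At M = 48: Q = 339.0000.
dQ/dM = 7.468 − 0.082M = 3.53200.
η = (dQ/dM)·(M/Q) = 3.53200 × (48/339.0000) = 0.500.

0.500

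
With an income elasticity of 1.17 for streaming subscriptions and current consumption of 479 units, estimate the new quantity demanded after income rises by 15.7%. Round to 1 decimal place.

%ΔQ ≈ η × %ΔI = 1.17 × 15.7% = 18.369%.
New Q ≈ 479 × (1 + 0.18369) = 567.0.

567.0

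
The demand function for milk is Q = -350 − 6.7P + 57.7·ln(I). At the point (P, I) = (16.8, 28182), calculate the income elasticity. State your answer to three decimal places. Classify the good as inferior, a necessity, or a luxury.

At P = 16.8, I = 28182: Q = 128.660.
Holding P constant, ∂Q/∂I = 57.7/I = 0.00204741.
η_I = (∂Q/∂I)·(I/Q) = 0.00204741 × (28182/128.660) = 0.448.
Since 0 < η < 1, this is a necessity.

0.448 (necessity)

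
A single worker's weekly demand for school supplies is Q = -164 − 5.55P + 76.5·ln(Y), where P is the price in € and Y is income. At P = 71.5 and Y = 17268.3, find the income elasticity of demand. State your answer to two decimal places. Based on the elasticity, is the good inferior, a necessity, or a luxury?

At P = 71.5, Y = 17268.3: Q = 185.557.
Holding P constant, ∂Q/∂Y = 76.5/Y = 0.00443008.
η_Y = (∂Q/∂Y)·(Y/Q) = 0.00443008 × (17268.3/185.557) = 0.41.
Since 0 < η < 1, this is a necessity.

0.41 (necessity)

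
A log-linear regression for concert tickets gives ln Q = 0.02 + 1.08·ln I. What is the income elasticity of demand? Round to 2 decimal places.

In a log-linear demand, the coefficient on ln I is the income elasticity.
So η = 1.08.

1.08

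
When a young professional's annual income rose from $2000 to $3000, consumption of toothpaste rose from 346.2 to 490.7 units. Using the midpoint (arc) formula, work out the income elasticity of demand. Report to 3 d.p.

ΔQ = 490.7 − 346.2 = 144.5; midpoint Q̄ = (346.2 + 490.7)/2 = 418.45.
ΔI = 3000 − 2000 = 1000; midpoint Ī = (2000 + 3000)/2 = 2500.
η = (ΔQ/Q̄) ÷ (ΔI/Ī) = (144.5/418.45) ÷ (1000/2500) = 0.863.

0.863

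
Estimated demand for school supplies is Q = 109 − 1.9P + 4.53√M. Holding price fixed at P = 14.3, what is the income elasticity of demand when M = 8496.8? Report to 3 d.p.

At P = 14.3, M = 8496.8: Q = 499.397.
Holding P constant, ∂Q/∂M = 4.53/(2√M) = 0.024572.
η_M = (∂Q/∂M)·(M/Q) = 0.024572 × (8496.8/499.397) = 0.418.

0.418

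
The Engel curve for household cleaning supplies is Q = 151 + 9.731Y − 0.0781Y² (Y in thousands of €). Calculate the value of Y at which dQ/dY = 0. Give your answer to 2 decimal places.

62.30

dQ/dY = 9.731 − 0.1562Y.
The good is inferior where dQ/dY < 0. Setting dQ/dY = 0 gives Y = 9.731 / 0.1562 = 62.30.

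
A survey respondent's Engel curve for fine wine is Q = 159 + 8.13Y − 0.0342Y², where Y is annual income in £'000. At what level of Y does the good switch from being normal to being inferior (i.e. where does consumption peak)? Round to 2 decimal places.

dQ/dY = 8.13 − 0.0684Y.
The good is inferior where dQ/dY < 0. Setting dQ/dY = 0 gives Y = 8.13 / 0.0684 = 118.86.

118.86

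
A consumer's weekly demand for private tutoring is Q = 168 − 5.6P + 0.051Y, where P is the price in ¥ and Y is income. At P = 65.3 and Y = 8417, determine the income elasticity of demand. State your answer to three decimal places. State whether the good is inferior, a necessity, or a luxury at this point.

At P = 65.3, Y = 8417: Q = 231.587.
Holding P constant, ∂Q/∂Y = 0.051.
η_Y = (∂Q/∂Y)·(Y/Q) = 0.051 × (8417/231.587) = 1.854.
Since η > 1, this is a luxury.

1.854 (luxury)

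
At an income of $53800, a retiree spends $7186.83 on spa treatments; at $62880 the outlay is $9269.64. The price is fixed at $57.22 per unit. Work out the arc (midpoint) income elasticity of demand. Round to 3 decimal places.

With a constant price, Q₁ = 7186.83/57.22 = 125.600 and Q₂ = 9269.64/57.22 = 162.000 (equivalently, work directly with expenditure since P cancels).
Midpoint %ΔQ = (9269.64 − 7186.83)/8228.24 = 0.25313; midpoint %ΔI = (62880 − 53800)/58340 = 0.15564.
η = 0.25313 / 0.15564 = 1.626.

1.626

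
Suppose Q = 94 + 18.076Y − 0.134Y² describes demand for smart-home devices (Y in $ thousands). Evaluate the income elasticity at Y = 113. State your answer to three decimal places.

-3.242

At Y = 113: Q = 425.5420.
dQ/dY = 18.076 − 0.268Y = -12.20800.
η = (dQ/dY)·(Y/Q) = -12.20800 × (113/425.5420) = -3.242.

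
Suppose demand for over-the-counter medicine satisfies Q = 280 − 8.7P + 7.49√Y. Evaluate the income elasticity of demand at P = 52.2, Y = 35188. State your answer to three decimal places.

At P = 52.2, Y = 35188: Q = 1230.869.
Holding P constant, ∂Q/∂Y = 7.49/(2√Y) = 0.0199643.
η_Y = (∂Q/∂Y)·(Y/Q) = 0.0199643 × (35188/1230.869) = 0.571.

0.571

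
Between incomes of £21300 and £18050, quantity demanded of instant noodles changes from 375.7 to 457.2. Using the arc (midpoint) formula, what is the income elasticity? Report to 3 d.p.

ΔQ = 457.2 − 375.7 = 81.5; midpoint Q̄ = (375.7 + 457.2)/2 = 416.45.
ΔI = 18050 − 21300 = -3250; midpoint Ī = (21300 + 18050)/2 = 19675.
η = (ΔQ/Q̄) ÷ (ΔI/Ī) = (81.5/416.45) ÷ (-3250/19675) = -1.185.

-1.185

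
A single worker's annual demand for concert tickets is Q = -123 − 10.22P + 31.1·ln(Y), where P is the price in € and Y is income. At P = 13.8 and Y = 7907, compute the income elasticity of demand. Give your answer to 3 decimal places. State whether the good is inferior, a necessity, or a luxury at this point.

At P = 13.8, Y = 7907: Q = 15.102.
Holding P constant, ∂Q/∂Y = 31.1/Y = 0.00393322.
η_Y = (∂Q/∂Y)·(Y/Q) = 0.00393322 × (7907/15.102) = 2.059.
Since η > 1, this is a luxury.

2.059 (luxury)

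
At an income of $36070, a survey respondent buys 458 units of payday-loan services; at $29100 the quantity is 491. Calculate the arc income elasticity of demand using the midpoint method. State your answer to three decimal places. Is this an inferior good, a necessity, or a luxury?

ΔQ = 491 − 458 = 33; midpoint Q̄ = (458 + 491)/2 = 474.5.
ΔI = 29100 − 36070 = -6970; midpoint Ī = (36070 + 29100)/2 = 32585.
η = (ΔQ/Q̄) ÷ (ΔI/Ī) = (33/474.5) ÷ (-6970/32585) = -0.325.
η < 0 ⇒ inferior good.

-0.325 (inferior good)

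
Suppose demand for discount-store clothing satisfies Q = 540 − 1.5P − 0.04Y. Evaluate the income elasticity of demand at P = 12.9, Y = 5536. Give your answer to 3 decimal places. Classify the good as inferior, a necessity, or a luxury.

-0.740 (inferior good)

At P = 12.9, Y = 5536: Q = 299.210.
Holding P constant, ∂Q/∂Y = −0.04.
η_Y = (∂Q/∂Y)·(Y/Q) = -0.04 × (5536/299.210) = -0.740.
Since η < 0, this is an inferior good.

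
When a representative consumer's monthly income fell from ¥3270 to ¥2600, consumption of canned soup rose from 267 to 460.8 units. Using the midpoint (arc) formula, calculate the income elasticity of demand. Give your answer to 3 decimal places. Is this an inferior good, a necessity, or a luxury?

-2.333 (inferior good)

ΔQ = 460.8 − 267 = 193.8; midpoint Q̄ = (267 + 460.8)/2 = 363.9.
ΔI = 2600 − 3270 = -670; midpoint Ī = (3270 + 2600)/2 = 2935.
η = (ΔQ/Q̄) ÷ (ΔI/Ī) = (193.8/363.9) ÷ (-670/2935) = -2.333.
η < 0 ⇒ inferior good.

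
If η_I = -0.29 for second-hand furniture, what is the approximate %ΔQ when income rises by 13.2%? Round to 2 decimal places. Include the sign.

%ΔQ ≈ η × %ΔI = -0.29 × 13.2% = -3.83%.

-3.83%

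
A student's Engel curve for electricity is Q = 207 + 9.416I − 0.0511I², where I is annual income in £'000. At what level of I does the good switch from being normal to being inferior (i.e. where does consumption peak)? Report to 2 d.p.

dQ/dI = 9.416 − 0.1022I.
The good is inferior where dQ/dI < 0. Setting dQ/dI = 0 gives I = 9.416 / 0.1022 = 92.13.

92.13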